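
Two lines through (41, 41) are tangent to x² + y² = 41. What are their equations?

A line y − (41) = m(x − (41)) is tangent when its distance from (0, 0) is √41:
(−41m − (−41))² = 41(m² + 1)
20m² − 41m + 20 = 0, so m = 4/5 or m = 5/4.
Through (41, 41) these give 4x − 5y = −41 and 5x − 4y = 41.

4x − 5y = −41 and 5x − 4y = 41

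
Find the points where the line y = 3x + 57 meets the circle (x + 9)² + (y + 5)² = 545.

(−26, −21) and (−13, 18)

From the line, y = 3x + 57. Substituting:
10x² + 390x + 3380 = 0  ⟹  x² + 39x + 338 = 0
x = −13 or x = −26, giving (−13, 18) and (−26, −21).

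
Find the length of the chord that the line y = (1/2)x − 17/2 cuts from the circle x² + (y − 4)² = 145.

Centre (0, 4), r² = 145. Perpendicular distance d from centre to line = |−25| / √5 = 25/√5.
Chord = 2√(r² − d²) = 2·√(20) = 4√5.

4√5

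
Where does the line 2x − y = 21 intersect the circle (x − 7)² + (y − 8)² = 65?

Substitute y = 2x − 21:
5x² − 130x + 825 = 0  ⟹  x² − 26x + 165 = 0
x = 15 or x = 11, giving (15, 9) and (11, 1).

(11, 1) and (15, 9)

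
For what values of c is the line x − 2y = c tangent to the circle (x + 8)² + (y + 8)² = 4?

c = 8 ± 2√5

The line touches the circle iff its distance from (−8, −8) is 2:
|1·(−8) − 2·(−8) − c| / √5 = 2
|c − (8)| = 2√5.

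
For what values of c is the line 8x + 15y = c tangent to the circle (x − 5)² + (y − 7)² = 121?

c = −42 or c = 332

For a tangent, require d(centre, line) = r = 11.
|8·5 + 15·7 − c| / √289 = 11
|c − (145)| = 11·17, so c = 332 or c = −42.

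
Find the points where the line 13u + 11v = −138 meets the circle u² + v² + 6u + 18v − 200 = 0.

(−14, 4) and (8, −22)

Express v = (−138 − 13u)/11 and substitute into the circle:
290u² + 1740u − 32480 = 0  ⟹  u² + 6u − 112 = 0
u = 8 or u = −14, giving (8, −22) and (−14, 4).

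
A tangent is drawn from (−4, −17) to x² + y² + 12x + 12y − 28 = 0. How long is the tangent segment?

5

The centre is (−6, −6) and r = 10. The square of the distance from P to the centre is 4 + 121 = 125.
By the tangent–radius right angle, tangent length = √(|PO|² − r²) = √25 = 5.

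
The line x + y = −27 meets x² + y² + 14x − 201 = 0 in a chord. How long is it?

10√2

Centre (−7, 0), r² = 250. Perpendicular distance d from centre to line = |20| / √2 = 20/√2.
Chord = 2√(r² − d²) = 2·√(50) = 10√2.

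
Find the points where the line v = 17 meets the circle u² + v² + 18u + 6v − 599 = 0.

From the line, v = 17. Substituting:
u² + 18u − 208 = 0
u = 8 or u = −26, giving (8, 17) and (−26, 17).

(−26, 17) and (8, 17)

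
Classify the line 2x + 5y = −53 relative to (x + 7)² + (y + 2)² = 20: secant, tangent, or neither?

neither

Centre (−7, −2), r² = 20. Distance² from centre to line = (29)²/29 = 29.
Since d² > r², the line lies outside the circle.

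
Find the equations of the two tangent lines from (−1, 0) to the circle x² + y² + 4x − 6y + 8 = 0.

Write the tangent as mx − y + (0 − m·(−1)) = 0 and set its distance from the centre to √5:
(−1m − (3))² = 5(m² + 1)
2m² − 3m − 2 = 0, so m = −1/2 or m = 2.
Through (−1, 0) these give x + 2y = −1 and 2x − y = −2.

x + 2y = −1 and 2x − y = −2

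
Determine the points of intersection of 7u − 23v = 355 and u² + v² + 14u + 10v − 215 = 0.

(−15, −20) and (8, −13)

Substitute v = (−355 + 7u)/23:
578u² + 4046u − 69360 = 0  ⟹  u² + 7u − 120 = 0
u = 8 or u = −15, giving (8, −13) and (−15, −20).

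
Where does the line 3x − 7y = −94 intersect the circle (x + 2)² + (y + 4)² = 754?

(−29, 1) and (13, 19)

Express y = (94 + 3x)/7 and substitute into the circle:
58x² + 928x − 21866 = 0  ⟹  x² + 16x − 377 = 0
x = 13 or x = −29, giving (13, 19) and (−29, 1).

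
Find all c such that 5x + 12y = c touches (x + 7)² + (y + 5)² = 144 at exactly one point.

For a tangent, require d(centre, line) = r = 12.
|5·(−7) + 12·(−5) − c| / √169 = 12
|c − (−95)| = 12·13, so c = 61 or c = −251.

c = −251 or c = 61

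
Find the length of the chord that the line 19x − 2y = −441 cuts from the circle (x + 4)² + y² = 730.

2√365

Centre (−4, 0), r² = 730. Perpendicular distance d from centre to line = |365| / √365 = 365/√365.
Half the chord is √(r² − d²) = √(365), so the full chord is 2√365.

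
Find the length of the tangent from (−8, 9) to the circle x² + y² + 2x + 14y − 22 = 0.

√233

With centre O = (−1, −7), |OP|² = 305 and r² = 72.
Power of the point: PT² = |PO|² − r² = 233, so PT = √233.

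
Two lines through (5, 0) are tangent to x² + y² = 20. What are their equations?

A line y − (0) = m(x − (5)) is tangent when its distance from (0, 0) is 2√5:
(−5m − (0))² = 20(m² + 1)
m² − 4 = 0, so m = 2 or m = −2.
Through (5, 0) these give 2x − y = 10 and 2x + y = 10.

2x − y = 10 and 2x + y = 10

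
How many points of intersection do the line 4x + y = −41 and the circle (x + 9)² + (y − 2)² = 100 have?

Substituting the line into the circle gives 17x² + 362x + 1830 = 0.
Δ = 131044 − 124440 = 6604.
Two real roots: the line is a secant.

2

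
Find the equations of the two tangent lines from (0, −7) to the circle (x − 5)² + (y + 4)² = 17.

4x − y = 7 and x + 4y = −28

Write the tangent as mx − y + (−7 − m·(0)) = 0 and set its distance from the centre to √17:
(5m − (3))² = 17(m² + 1)
4m² − 15m − 4 = 0, so m = 4 or m = −1/4.
With m = 4: 4x − y = 7. With m = −1/4: x + 4y = −28.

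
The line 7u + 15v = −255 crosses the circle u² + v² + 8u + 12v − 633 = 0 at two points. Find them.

(−30, −3) and (15, −24)

Express v = (−255 − 7u)/15 and substitute into the circle:
274u² + 4110u − 123300 = 0  ⟹  u² + 15u − 450 = 0
u = 15 or u = −30, giving (15, −24) and (−30, −3).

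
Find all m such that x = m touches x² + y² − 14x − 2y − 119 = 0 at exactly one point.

Tangency holds when the distance from the centre (7, 1) to the line equals the radius 13:
|1·7 + 0·1 − m| / √1 = 13
|m − (7)| = 13, so m = 20 or m = −6.

m = −6 or m = 20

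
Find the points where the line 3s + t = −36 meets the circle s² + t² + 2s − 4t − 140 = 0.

Substitute t = −3s − 36:
10s² + 230s + 1300 = 0  ⟹  s² + 23s + 130 = 0
s = −10 or s = −13, giving (−10, −6) and (−13, 3).

(−13, 3) and (−10, −6)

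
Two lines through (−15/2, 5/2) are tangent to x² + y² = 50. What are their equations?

A line y − (5/2) = m(x − (−15/2)) is tangent when its distance from (0, 0) is 5√2:
(15/2m − (−5/2))² = 50(m² + 1)
m² + 6m − 7 = 0, so m = −7 or m = 1.
With m = −7: 7x + y = −50. With m = 1: x − y = −10.

7x + y = −50 and x − y = −10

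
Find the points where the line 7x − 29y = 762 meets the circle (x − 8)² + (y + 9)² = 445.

Substitute y = (−762 + 7x)/29:
890x² − 20470x − 69420 = 0  ⟹  x² − 23x − 78 = 0
x = 26 or x = −3, giving (26, −20) and (−3, −27).

(−3, −27) and (26, −20)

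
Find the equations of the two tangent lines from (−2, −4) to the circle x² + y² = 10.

x − 3y = 10 and 3x + y = −10

A line y − (−4) = m(x − (−2)) is tangent when its distance from (0, 0) is √10:
(2m − (4))² = 10(m² + 1)
3m² + 8m − 3 = 0, so m = 1/3 or m = −3.
Through (−2, −4) these give x − 3y = 10 and 3x + y = −10.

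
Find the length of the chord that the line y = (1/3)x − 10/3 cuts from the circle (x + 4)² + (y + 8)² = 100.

Centre (−4, −8), r² = 100. Perpendicular distance d from centre to line = |10| / √10 = 10/√10.
Half the chord is √(r² − d²) = √(90), so the full chord is 6√10.

6√10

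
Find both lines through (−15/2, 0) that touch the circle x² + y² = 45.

2x − y = −15 and 2x + y = −15

Write the tangent as mx − y + (0 − m·(−15/2)) = 0 and set its distance from the centre to 3√5:
(15/2m − (0))² = 45(m² + 1)
m² − 4 = 0, so m = 2 or m = −2.
With m = 2: 2x − y = −15. With m = −2: 2x + y = −15.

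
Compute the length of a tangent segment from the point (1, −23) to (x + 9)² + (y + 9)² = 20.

The centre is (−9, −9) and r = 2√5. The square of the distance from P to the centre is 100 + 196 = 296.
The tangent meets the radius at right angles, so tangent² = |PO|² − r² = 296 − 20 = 276.

2√69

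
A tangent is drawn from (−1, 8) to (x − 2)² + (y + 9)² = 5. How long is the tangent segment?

√293

With centre O = (2, −9), |OP|² = 298 and r² = 5.
The tangent meets the radius at right angles, so tangent² = |PO|² − r² = 298 − 5 = 293.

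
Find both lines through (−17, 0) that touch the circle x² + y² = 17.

Write the tangent as mx − y + (0 − m·(−17)) = 0 and set its distance from the centre to √17:
[m·(17) − (0)]² = 17(m² + 1)
16m² − 1 = 0, so m = 1/4 or m = −1/4.
Through (−17, 0) these give x − 4y = −17 and x + 4y = −17.

x − 4y = −17 and x + 4y = −17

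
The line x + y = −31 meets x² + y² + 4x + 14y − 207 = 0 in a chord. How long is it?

The distance from (−2, −7) to the line is 22/√2, and r² = 260.
Half the chord is √(r² − d²) = √(18), so the full chord is 6√2.

6√2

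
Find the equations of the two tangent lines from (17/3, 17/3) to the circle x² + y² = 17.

4x − y = 17 and x − 4y = −17

Let a tangent through (17/3, 17/3) have slope m. Its distance from (0, 0) must equal √17:
(−17/3m − (−17/3))² = 17(m² + 1)
4m² − 17m + 4 = 0, so m = 4 or m = 1/4.
Through (17/3, 17/3) these give 4x − y = 17 and x − 4y = −17.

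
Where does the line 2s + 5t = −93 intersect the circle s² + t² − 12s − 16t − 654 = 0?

(−9, −15) and (1, −19)

From the line, t = (−93 − 2s)/5. Substituting:
29s² + 232s − 261 = 0  ⟹  s² + 8s − 9 = 0
s = 1 or s = −9, giving (1, −19) and (−9, −15).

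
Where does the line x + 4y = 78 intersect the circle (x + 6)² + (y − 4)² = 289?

(−6, 21) and (2, 19)

Substitute y = (78 − x)/4:
17x² + 68x − 204 = 0  ⟹  x² + 4x − 12 = 0
x = 2 or x = −6, giving (2, 19) and (−6, 21).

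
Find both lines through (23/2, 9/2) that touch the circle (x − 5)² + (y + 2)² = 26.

x − 5y = −11 and 5x − y = 53

A line y − (9/2) = m(x − (23/2)) is tangent when its distance from (5, −2) is √26:
[m·(−13/2) − (−13/2)]² = 26(m² + 1)
5m² − 26m + 5 = 0, so m = 1/5 or m = 5.
With m = 1/5: x − 5y = −11. With m = 5: 5x − y = 53.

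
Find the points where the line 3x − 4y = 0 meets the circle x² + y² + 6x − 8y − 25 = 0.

Express y = (3x)/4 and substitute into the circle:
25x² − 400 = 0  ⟹  x² − 16 = 0
x = 4 or x = −4, giving (4, 3) and (−4, −3).

(−4, −3) and (4, 3)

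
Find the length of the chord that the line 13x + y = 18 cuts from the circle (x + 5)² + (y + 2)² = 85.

Substitute y = −13x + 18:
170x² − 510x + 340 = 0  ⟹  x² − 3x + 2 = 0
x = 2 or x = 1, giving (2, −8) and (1, 5).
|(2, −8) − (1, 5)| = √((1)² + (−13)²) = √170.

√170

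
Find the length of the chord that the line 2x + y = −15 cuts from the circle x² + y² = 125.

Substitute y = −2x − 15:
5x² + 60x + 100 = 0  ⟹  x² + 12x + 20 = 0
x = −2 or x = −10, giving (−2, −11) and (−10, 5).
|(−2, −11) − (−10, 5)| = √((8)² + (−16)²) = 8√5.

8√5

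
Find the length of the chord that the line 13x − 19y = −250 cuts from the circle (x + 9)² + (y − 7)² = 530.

The distance from (−9, 7) to the line is 0/√530, and r² = 530.
Half the chord is √(r² − d²) = √(530), so the full chord is 2√530.

2√530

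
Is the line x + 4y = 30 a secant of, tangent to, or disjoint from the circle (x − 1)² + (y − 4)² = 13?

d² = (1·1 + 4·4 − (30))²/17 = 169/17; r² = 13.
Since d² < r², the line cuts the circle twice.

secant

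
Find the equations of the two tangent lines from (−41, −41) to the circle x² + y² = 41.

5x − 4y = −41 and 4x − 5y = 41

Write the tangent as mx − y + (−41 − m·(−41)) = 0 and set its distance from the centre to √41:
(41m − (41))² = 41(m² + 1)
20m² − 41m + 20 = 0, so m = 5/4 or m = 4/5.
Through (−41, −41) these give 5x − 4y = −41 and 4x − 5y = 41.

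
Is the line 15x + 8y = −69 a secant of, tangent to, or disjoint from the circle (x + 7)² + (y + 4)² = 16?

tangent

Centre (−7, −4), r² = 16. Distance² from centre to line = (−68)²/289 = 16.
Since d² = r², the line is tangent.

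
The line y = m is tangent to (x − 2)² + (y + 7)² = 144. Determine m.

The line touches the circle iff its distance from (2, −7) is 12:
|0·2 + 1·(−7) − m| / √1 = 12
|m − (−7)| = 12, so m = 5 or m = −19.

m = −19 or m = 5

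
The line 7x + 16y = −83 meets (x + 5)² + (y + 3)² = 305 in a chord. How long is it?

2√305

The distance from (−5, −3) to the line is 0/√305, and r² = 305.
Chord = 2√(r² − d²) = 2·√(305) = 2√305.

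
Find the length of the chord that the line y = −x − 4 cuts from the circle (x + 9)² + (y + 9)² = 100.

2√2

The distance from (−9, −9) to the line is 14/√2, and r² = 100.
Half the chord is √(r² − d²) = √(2), so the full chord is 2√2.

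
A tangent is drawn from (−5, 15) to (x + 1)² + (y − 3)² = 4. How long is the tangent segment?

With centre O = (−1, 3), |OP|² = 160 and r² = 4.
Power of the point: PT² = |PO|² − r² = 156, so PT = 2√39.

2√39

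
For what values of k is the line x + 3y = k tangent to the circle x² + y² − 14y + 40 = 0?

Tangency holds when the distance from the centre (0, 7) to the line equals the radius 3:
|1·0 + 3·7 − k| / √10 = 3
|k − (21)| = 3√10.

k = 21 ± 3√10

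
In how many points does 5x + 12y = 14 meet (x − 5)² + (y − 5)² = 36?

2

d² = (5·5 + 12·5 − (14))²/169 = 5041/169; r² = 36.
Since d² < r², the line cuts the circle twice.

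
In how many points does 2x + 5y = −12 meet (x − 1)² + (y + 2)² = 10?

Substituting the line into the circle gives 29x² − 42x − 221 = 0.
Δ = 1764 − (−25636) = 27400.
Two real roots: the line is a secant.

2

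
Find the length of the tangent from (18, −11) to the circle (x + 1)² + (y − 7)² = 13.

4√42

Centre (−1, 7), r² = 13. |PO|² = (19)² + (−18)² = 685.
Power of the point: PT² = |PO|² − r² = 672, so PT = 4√42.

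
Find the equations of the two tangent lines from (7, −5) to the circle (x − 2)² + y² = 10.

3x + y = 16 and x + 3y = −8

Write the tangent as mx − y + (−5 − m·(7)) = 0 and set its distance from the centre to √10:
(−5m − (5))² = 10(m² + 1)
3m² + 10m + 3 = 0, so m = −3 or m = −1/3.
Through (7, −5) these give 3x + y = 16 and x + 3y = −8.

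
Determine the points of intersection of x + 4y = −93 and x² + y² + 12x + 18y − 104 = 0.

(−17, −19) and (−1, −23)

Express y = (−93 − x)/4 and substitute into the circle:
17x² + 306x + 289 = 0  ⟹  x² + 18x + 17 = 0
x = −1 or x = −17, giving (−1, −23) and (−17, −19).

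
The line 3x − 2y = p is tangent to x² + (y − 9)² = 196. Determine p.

For a tangent, require d(centre, line) = r = 14.
|3·0 − 2·9 − p| / √13 = 14
|p − (−18)| = 14√13.

p = −18 ± 14√13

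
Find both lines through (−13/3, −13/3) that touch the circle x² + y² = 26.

x + 5y = −26 and 5x + y = −26

Write the tangent as mx − y + (−13/3 − m·(−13/3)) = 0 and set its distance from the centre to √26:
(13/3m − (13/3))² = 26(m² + 1)
5m² + 26m + 5 = 0, so m = −1/5 or m = −5.
Through (−13/3, −13/3) these give x + 5y = −26 and 5x + y = −26.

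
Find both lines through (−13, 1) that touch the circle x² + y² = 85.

A line y − (1) = m(x − (−13)) is tangent when its distance from (0, 0) is √85:
(13m − (−1))² = 85(m² + 1)
42m² + 13m − 42 = 0, so m = 6/7 or m = −7/6.
With m = 6/7: 6x − 7y = −85. With m = −7/6: 7x + 6y = −85.

6x − 7y = −85 and 7x + 6y = −85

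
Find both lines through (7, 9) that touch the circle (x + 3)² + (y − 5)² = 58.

7x − 3y = 22 and 3x + 7y = 84

A line y − (9) = m(x − (7)) is tangent when its distance from (−3, 5) is √58:
(−10m − (−4))² = 58(m² + 1)
21m² − 40m − 21 = 0, so m = 7/3 or m = −3/7.
Through (7, 9) these give 7x − 3y = 22 and 3x + 7y = 84.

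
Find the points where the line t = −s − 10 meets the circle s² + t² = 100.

Express t = −s − 10 and substitute into the circle:
2s² + 20s = 0  ⟹  s² + 10s = 0
s = 0 or s = −10, giving (0, −10) and (−10, 0).

(−10, 0) and (0, −10)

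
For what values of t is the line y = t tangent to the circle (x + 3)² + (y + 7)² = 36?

For a tangent, require d(centre, line) = r = 6.
|0·(−3) + 1·(−7) − t| / √1 = 6
|t − (−7)| = 6, so t = −1 or t = −13.

t = −13 or t = −1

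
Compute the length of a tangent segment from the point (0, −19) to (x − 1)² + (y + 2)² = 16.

The centre is (1, −2) and r = 4. The square of the distance from P to the centre is 1 + 289 = 290.
Power of the point: PT² = |PO|² − r² = 274, so PT = √274.

√274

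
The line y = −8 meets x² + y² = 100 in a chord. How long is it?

12

Centre (0, 0), r² = 100. Perpendicular distance d from centre to line = |8| / √1 = 8.
Half the chord is √(r² − d²) = √(36), so the full chord is 12.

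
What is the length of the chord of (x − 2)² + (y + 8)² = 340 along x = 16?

The line gives x = 16. Substituting into the circle:
y² + 16y − 80 = 0
y = 4 or y = −20, giving (16, 4) and (16, −20).
Chord length = distance between (16, 4) and (16, −20) = √576 = 24.

24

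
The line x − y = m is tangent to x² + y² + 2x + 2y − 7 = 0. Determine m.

Tangency holds when the distance from the centre (−1, −1) to the line equals the radius 3:
|1·(−1) − 1·(−1) − m| / √2 = 3
|m| = 3√2.

m = ±3√2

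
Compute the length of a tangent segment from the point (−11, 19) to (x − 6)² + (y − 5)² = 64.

√421

The centre is (6, 5) and r = 8. The square of the distance from P to the centre is 289 + 196 = 485.
By the tangent–radius right angle, tangent length = √(|PO|² − r²) = √421.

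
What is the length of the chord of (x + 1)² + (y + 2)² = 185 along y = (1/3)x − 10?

Centre (−1, −2), r² = 185. Perpendicular distance d from centre to line = |−25| / √10 = 25/√10.
Half the chord is √(r² − d²) = √(245/2), so the full chord is 7√10.

7√10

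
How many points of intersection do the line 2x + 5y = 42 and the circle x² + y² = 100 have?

2

d² = (2·0 + 5·0 − (42))²/29 = 1764/29; r² = 100.
Since d² < r², the line cuts the circle twice.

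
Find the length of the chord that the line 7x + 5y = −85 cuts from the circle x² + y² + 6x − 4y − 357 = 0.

4√74

From the line, y = (−85 − 7x)/5. Substituting:
74x² + 1480x = 0  ⟹  x² + 20x = 0
x = 0 or x = −20, giving (0, −17) and (−20, 11).
Chord length = distance between (0, −17) and (−20, 11) = √1184 = 4√74.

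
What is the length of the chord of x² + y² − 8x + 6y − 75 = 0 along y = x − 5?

Express y = x − 5 and substitute into the circle:
2x² − 12x − 80 = 0  ⟹  x² − 6x − 40 = 0
x = 10 or x = −4, giving (10, 5) and (−4, −9).
Chord length = distance between (10, 5) and (−4, −9) = √392 = 14√2.

14√2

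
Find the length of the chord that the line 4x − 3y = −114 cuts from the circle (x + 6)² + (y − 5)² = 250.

The distance from (−6, 5) to the line is 75/√25, and r² = 250.
Half the chord is √(r² − d²) = √(25), so the full chord is 10.

10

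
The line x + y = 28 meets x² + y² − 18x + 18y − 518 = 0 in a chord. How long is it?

From the line, y = −x + 28. Substituting:
2x² − 92x + 770 = 0  ⟹  x² − 46x + 385 = 0
x = 35 or x = 11, giving (35, −7) and (11, 17).
|(35, −7) − (11, 17)| = √((24)² + (−24)²) = 24√2.

24√2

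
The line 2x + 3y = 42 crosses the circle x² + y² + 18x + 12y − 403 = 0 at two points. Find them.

From the line, y = (42 − 2x)/3. Substituting:
13x² − 78x − 351 = 0  ⟹  x² − 6x − 27 = 0
x = 9 or x = −3, giving (9, 8) and (−3, 16).

(−3, 16) and (9, 8)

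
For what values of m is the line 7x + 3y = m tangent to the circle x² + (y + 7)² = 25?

The line touches the circle iff its distance from (0, −7) is 5:
|7·0 + 3·(−7) − m| / √58 = 5
|m − (−21)| = 5√58.

m = −21 ± 5√58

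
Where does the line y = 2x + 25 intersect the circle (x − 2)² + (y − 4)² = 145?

(−10, 5) and (−6, 13)

Express y = 2x + 25 and substitute into the circle:
5x² + 80x + 300 = 0  ⟹  x² + 16x + 60 = 0
x = −6 or x = −10, giving (−6, 13) and (−10, 5).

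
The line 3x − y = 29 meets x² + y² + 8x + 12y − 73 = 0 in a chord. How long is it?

√10

The distance from (−4, −6) to the line is 35/√10, and r² = 125.
Half the chord is √(r² − d²) = √(5/2), so the full chord is √10.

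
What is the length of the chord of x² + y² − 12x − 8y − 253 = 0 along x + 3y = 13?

Centre (6, 4), r² = 305. Perpendicular distance d from centre to line = |5| / √10 = 5/√10.
Half the chord is √(r² − d²) = √(605/2), so the full chord is 11√10.

11√10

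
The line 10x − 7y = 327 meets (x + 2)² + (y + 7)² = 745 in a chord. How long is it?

The distance from (−2, −7) to the line is 298/√149, and r² = 745.
Chord = 2√(r² − d²) = 2·√(149) = 2√149.

2√149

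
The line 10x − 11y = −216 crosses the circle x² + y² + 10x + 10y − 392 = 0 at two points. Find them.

From the line, y = (216 + 10x)/11. Substituting:
221x² + 6630x + 22984 = 0  ⟹  x² + 30x + 104 = 0
x = −4 or x = −26, giving (−4, 16) and (−26, −4).

(−26, −4) and (−4, 16)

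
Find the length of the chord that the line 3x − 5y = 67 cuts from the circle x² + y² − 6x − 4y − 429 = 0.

6√34

Substitute y = (−67 + 3x)/5:
34x² − 612x − 4896 = 0  ⟹  x² − 18x − 144 = 0
x = 24 or x = −6, giving (24, 1) and (−6, −17).
Chord length = distance between (24, 1) and (−6, −17) = √1224 = 6√34.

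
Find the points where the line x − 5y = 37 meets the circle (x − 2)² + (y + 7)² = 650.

(−23, −12) and (27, −2)

Express y = (−37 + x)/5 and substitute into the circle:
26x² − 104x − 16146 = 0  ⟹  x² − 4x − 621 = 0
x = 27 or x = −23, giving (27, −2) and (−23, −12).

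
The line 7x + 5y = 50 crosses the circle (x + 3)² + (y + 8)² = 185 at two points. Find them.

(5, 3) and (10, −4)

Substitute y = (50 − 7x)/5:
74x² − 1110x + 3700 = 0  ⟹  x² − 15x + 50 = 0
x = 10 or x = 5, giving (10, −4) and (5, 3).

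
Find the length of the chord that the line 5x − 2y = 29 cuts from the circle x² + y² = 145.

4√29

Centre (0, 0), r² = 145. Perpendicular distance d from centre to line = |−29| / √29 = 29/√29.
Chord = 2√(r² − d²) = 2·√(116) = 4√29.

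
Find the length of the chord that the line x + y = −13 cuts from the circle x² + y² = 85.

√2

Substitute y = −x − 13:
2x² + 26x + 84 = 0  ⟹  x² + 13x + 42 = 0
x = −6 or x = −7, giving (−6, −7) and (−7, −6).
Chord length = distance between (−6, −7) and (−7, −6) = √2 = √2.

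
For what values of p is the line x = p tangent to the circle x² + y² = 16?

Tangency holds when the distance from the centre (0, 0) to the line equals the radius 4:
|1·0 + 0·0 − p| / √1 = 4
|p| = 4, so p = 4 or p = −4.

p = −4 or p = 4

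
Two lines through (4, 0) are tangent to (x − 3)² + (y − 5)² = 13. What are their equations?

2x + 3y = 8 and 3x − 2y = 12

Write the tangent as mx − y + (0 − m·(4)) = 0 and set its distance from the centre to √13:
[m·(−1) − (5)]² = 13(m² + 1)
6m² − 5m − 6 = 0, so m = −2/3 or m = 3/2.
Through (4, 0) these give 2x + 3y = 8 and 3x − 2y = 12.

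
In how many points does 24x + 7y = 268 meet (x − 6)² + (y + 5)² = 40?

0

Substituting the line into the circle gives 625x² − 15132x + 91613 = 0.
Δ = 228977424 − 229032500 = −55076.
No real roots: the line does not meet the circle.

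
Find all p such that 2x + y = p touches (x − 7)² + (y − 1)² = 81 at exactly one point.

p = 15 ± 9√5

The line touches the circle iff its distance from (7, 1) is 9:
|2·7 + 1·1 − p| / √5 = 9
|p − (15)| = 9√5.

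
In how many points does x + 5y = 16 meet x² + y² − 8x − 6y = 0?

d² = (1·4 + 5·3 − (16))²/26 = 9/26; r² = 25.
Since d² < r², the line cuts the circle twice.

2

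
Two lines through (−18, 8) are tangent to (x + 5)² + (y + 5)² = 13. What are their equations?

A line y − (8) = m(x − (−18)) is tangent when its distance from (−5, −5) is √13:
(13m − (−13))² = 13(m² + 1)
6m² + 13m + 6 = 0, so m = −2/3 or m = −3/2.
With m = −2/3: 2x + 3y = −12. With m = −3/2: 3x + 2y = −38.

2x + 3y = −12 and 3x + 2y = −38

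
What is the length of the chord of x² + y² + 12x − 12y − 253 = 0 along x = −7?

36

The line gives x = −7. Substituting into the circle:
y² − 12y − 288 = 0
y = 24 or y = −12, giving (−7, 24) and (−7, −12).
Chord length = distance between (−7, 24) and (−7, −12) = √1296 = 36.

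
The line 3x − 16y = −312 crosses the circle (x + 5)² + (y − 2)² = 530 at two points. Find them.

From the line, y = (312 + 3x)/16. Substituting:
265x² + 4240x − 50880 = 0  ⟹  x² + 16x − 192 = 0
x = 8 or x = −24, giving (8, 21) and (−24, 15).

(−24, 15) and (8, 21)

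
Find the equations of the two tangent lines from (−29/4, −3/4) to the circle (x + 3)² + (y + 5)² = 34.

3x − 5y = −18 and 5x − 3y = −34

Let a tangent through (−29/4, −3/4) have slope m. Its distance from (−3, −5) must equal √34:
(17/4m − (−17/4))² = 34(m² + 1)
15m² − 34m + 15 = 0, so m = 3/5 or m = 5/3.
With m = 3/5: 3x − 5y = −18. With m = 5/3: 5x − 3y = −34.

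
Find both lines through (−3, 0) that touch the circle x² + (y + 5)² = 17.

x + 4y = −3 and 4x − y = −12

Let a tangent through (−3, 0) have slope m. Its distance from (0, −5) must equal √17:
(3m − (−5))² = 17(m² + 1)
4m² − 15m − 4 = 0, so m = −1/4 or m = 4.
With m = −1/4: x + 4y = −3. With m = 4: 4x − y = −12.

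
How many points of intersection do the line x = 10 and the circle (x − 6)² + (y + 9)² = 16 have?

1

d² = (1·6 + 0·(−9) − (10))² = 16; r² = 16.
Since d² = r², the line is tangent.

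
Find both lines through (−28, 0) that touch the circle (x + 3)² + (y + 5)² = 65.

Let a tangent through (−28, 0) have slope m. Its distance from (−3, −5) must equal √65:
(25m − (−5))² = 65(m² + 1)
56m² + 25m − 4 = 0, so m = 1/8 or m = −4/7.
Through (−28, 0) these give x − 8y = −28 and 4x + 7y = −112.

x − 8y = −28 and 4x + 7y = −112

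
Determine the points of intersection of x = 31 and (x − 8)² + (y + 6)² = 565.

(31, −12) and (31, 0)

The line gives x = 31. Substituting into the circle:
y² + 12y = 0
y = 0 or y = −12, giving (31, 0) and (31, −12).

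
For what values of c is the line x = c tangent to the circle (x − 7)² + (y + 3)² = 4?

The line touches the circle iff its distance from (7, −3) is 2:
|1·7 + 0·(−3) − c| / √1 = 2
|c − (7)| = 2, so c = 9 or c = 5.

c = 5 or c = 9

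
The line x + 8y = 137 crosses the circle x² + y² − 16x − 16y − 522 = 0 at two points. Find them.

Substitute y = (137 − x)/8:
65x² − 1170x − 32175 = 0  ⟹  x² − 18x − 495 = 0
x = 33 or x = −15, giving (33, 13) and (−15, 19).

(−15, 19) and (33, 13)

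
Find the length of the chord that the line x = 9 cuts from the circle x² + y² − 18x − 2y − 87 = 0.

The line gives x = 9. Substituting into the circle:
y² − 2y − 168 = 0
y = 14 or y = −12, giving (9, 14) and (9, −12).
Chord length = distance between (9, 14) and (9, −12) = √676 = 26.

26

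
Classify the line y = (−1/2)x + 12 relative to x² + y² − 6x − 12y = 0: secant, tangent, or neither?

Substituting the line into the circle gives 5x² − 48x = 0.
Δ = 2304 − 0 = 2304.
Two real roots: the line is a secant.

secant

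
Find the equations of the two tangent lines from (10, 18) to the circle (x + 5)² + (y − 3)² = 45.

A line y − (18) = m(x − (10)) is tangent when its distance from (−5, 3) is 3√5:
[m·(−15) − (−15)]² = 45(m² + 1)
2m² − 5m + 2 = 0, so m = 1/2 or m = 2.
Through (10, 18) these give x − 2y = −26 and 2x − y = 2.

x − 2y = −26 and 2x − y = 2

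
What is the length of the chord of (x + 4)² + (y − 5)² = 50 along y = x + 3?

8√2

The distance from (−4, 5) to the line is 6/√2, and r² = 50.
Half the chord is √(r² − d²) = √(32), so the full chord is 8√2.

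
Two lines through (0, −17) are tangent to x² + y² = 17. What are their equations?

4x + y = −17 and 4x − y = 17

Let a tangent through (0, −17) have slope m. Its distance from (0, 0) must equal √17:
(0m − (17))² = 17(m² + 1)
m² − 16 = 0, so m = −4 or m = 4.
Through (0, −17) these give 4x + y = −17 and 4x − y = 17.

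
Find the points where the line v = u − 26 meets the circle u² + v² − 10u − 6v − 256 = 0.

(16, −10) and (18, −8)

Express v = u − 26 and substitute into the circle:
2u² − 68u + 576 = 0  ⟹  u² − 34u + 288 = 0
u = 18 or u = 16, giving (18, −8) and (16, −10).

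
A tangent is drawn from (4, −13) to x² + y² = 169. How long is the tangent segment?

Centre (0, 0), r² = 169. |PO|² = (4)² + (−13)² = 185.
Power of the point: PT² = |PO|² − r² = 16, so PT = 4.

4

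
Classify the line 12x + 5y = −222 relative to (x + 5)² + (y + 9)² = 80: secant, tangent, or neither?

d² = (12·(−5) + 5·(−9) − (−222))²/169 = 81; r² = 80.
Since d² > r², the line lies outside the circle.

neither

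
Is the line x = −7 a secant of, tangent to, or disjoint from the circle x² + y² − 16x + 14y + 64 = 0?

disjoint

Substituting the line into the circle gives y² + 14y + 225 = 0.
Discriminant = (14)² − 4·1·(225) = −704 < 0.
No real roots: the line does not meet the circle.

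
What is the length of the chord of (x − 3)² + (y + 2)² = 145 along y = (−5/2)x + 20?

4√29

From the line, y = (40 − 5x)/2. Substituting:
29x² − 464x + 1392 = 0  ⟹  x² − 16x + 48 = 0
x = 12 or x = 4, giving (12, −10) and (4, 10).
Chord length = distance between (12, −10) and (4, 10) = √464 = 4√29.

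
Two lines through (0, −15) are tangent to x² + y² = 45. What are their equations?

Write the tangent as mx − y + (−15 − m·(0)) = 0 and set its distance from the centre to 3√5:
(0m − (15))² = 45(m² + 1)
m² − 4 = 0, so m = −2 or m = 2.
Through (0, −15) these give 2x + y = −15 and 2x − y = 15.

2x + y = −15 and 2x − y = 15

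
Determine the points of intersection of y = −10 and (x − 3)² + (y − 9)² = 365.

Express y = −10 and substitute into the circle:
x² − 6x + 5 = 0
x = 5 or x = 1, giving (5, −10) and (1, −10).

(1, −10) and (5, −10)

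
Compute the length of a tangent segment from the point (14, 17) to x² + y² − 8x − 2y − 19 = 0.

8√5

Centre (4, 1), r² = 36. |PO|² = (10)² + (16)² = 356.
Power of the point: PT² = |PO|² − r² = 320, so PT = 8√5.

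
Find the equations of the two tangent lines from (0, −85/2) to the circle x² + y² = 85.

Let a tangent through (0, −85/2) have slope m. Its distance from (0, 0) must equal √85:
[m·(0) − (85/2)]² = 85(m² + 1)
4m² − 81 = 0, so m = 9/2 or m = −9/2.
With m = 9/2: 9x − 2y = 85. With m = −9/2: 9x + 2y = −85.

9x − 2y = 85 and 9x + 2y = −85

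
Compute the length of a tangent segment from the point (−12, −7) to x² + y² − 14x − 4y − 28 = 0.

With centre O = (7, 2), |OP|² = 442 and r² = 81.
By the tangent–radius right angle, tangent length = √(|PO|² − r²) = √361 = 19.

19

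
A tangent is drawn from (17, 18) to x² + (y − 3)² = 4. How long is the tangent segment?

The centre is (0, 3) and r = 2. The square of the distance from P to the centre is 289 + 225 = 514.
By the tangent–radius right angle, tangent length = √(|PO|² − r²) = √510.

√510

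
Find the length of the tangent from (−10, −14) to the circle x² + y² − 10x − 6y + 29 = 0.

√509

With centre O = (5, 3), |OP|² = 514 and r² = 5.
The tangent meets the radius at right angles, so tangent² = |PO|² − r² = 514 − 5 = 509.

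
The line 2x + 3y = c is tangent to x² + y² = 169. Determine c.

c = ±13√13

For a tangent, require d(centre, line) = r = 13.
|2·0 + 3·0 − c| / √13 = 13
|c| = 13√13.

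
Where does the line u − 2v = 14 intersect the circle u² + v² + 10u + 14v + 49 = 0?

From the line, v = (−14 + u)/2. Substituting:
5u² + 40u = 0  ⟹  u² + 8u = 0
u = 0 or u = −8, giving (0, −7) and (−8, −11).

(−8, −11) and (0, −7)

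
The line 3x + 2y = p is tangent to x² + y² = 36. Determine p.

p = ±6√13

For a tangent, require d(centre, line) = r = 6.
|3·0 + 2·0 − p| / √13 = 6
|p| = 6√13.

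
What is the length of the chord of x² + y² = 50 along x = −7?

Centre (0, 0), r² = 50. Perpendicular distance d from centre to line = |7| / √1 = 7.
Half the chord is √(r² − d²) = √(1), so the full chord is 2.

2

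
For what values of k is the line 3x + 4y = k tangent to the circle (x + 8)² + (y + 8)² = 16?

k = −76 or k = −36

The line touches the circle iff its distance from (−8, −8) is 4:
|3·(−8) + 4·(−8) − k| / √25 = 4
|k − (−56)| = 4·5, so k = −36 or k = −76.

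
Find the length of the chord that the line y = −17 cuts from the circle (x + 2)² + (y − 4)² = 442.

2

From the line, y = −17. Substituting:
x² + 4x + 3 = 0
x = −1 or x = −3, giving (−1, −17) and (−3, −17).
Chord length = distance between (−1, −17) and (−3, −17) = √4 = 2.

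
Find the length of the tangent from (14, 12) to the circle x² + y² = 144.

14

The centre is (0, 0) and r = 12. The square of the distance from P to the centre is 196 + 144 = 340.
Power of the point: PT² = |PO|² − r² = 196, so PT = 14.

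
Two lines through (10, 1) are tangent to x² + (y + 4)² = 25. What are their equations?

Write the tangent as mx − y + (1 − m·(10)) = 0 and set its distance from the centre to 5:
[m·(−10) − (−5)]² = 25(m² + 1)
3m² − 4m = 0, so m = 4/3 or m = 0.
Through (10, 1) these give 4x − 3y = 37 and y = 1.

4x − 3y = 37 and y = 1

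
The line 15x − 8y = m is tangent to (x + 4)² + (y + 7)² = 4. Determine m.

m = −38 or m = 30

Tangency holds when the distance from the centre (−4, −7) to the line equals the radius 2:
|15·(−4) − 8·(−7) − m| / √289 = 2
|m − (−4)| = 2·17, so m = 30 or m = −38.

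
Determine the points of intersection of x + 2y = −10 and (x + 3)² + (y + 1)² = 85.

(−12, 1) and (4, −7)

Substitute y = (−10 − x)/2:
5x² + 40x − 240 = 0  ⟹  x² + 8x − 48 = 0
x = 4 or x = −12, giving (4, −7) and (−12, 1).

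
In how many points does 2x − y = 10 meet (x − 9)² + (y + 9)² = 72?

Substituting the line into the circle gives 5x² − 22x + 10 = 0.
Discriminant = (−22)² − 4·5·(10) = 284 > 0.
Two real roots: the line is a secant.

2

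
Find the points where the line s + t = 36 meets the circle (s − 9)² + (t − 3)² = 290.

(20, 16) and (22, 14)

Substitute t = −s + 36:
2s² − 84s + 880 = 0  ⟹  s² − 42s + 440 = 0
s = 22 or s = 20, giving (22, 14) and (20, 16).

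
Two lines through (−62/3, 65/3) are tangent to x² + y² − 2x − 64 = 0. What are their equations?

7x + 4y = −58 and 4x + 7y = 69

Let a tangent through (−62/3, 65/3) have slope m. Its distance from (1, 0) must equal √65:
[m·(65/3) − (−65/3)]² = 65(m² + 1)
28m² + 65m + 28 = 0, so m = −7/4 or m = −4/7.
With m = −7/4: 7x + 4y = −58. With m = −4/7: 4x + 7y = 69.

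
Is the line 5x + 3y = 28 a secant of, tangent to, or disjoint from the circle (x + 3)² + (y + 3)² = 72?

disjoint

Substituting the line into the circle gives 34x² − 316x + 802 = 0.
Δ = 99856 − 109072 = −9216.
No real roots: the line does not meet the circle.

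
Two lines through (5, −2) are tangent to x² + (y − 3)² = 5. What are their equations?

A line y − (−2) = m(x − (5)) is tangent when its distance from (0, 3) is √5:
(−5m − (5))² = 5(m² + 1)
2m² + 5m + 2 = 0, so m = −2 or m = −1/2.
Through (5, −2) these give 2x + y = 8 and x + 2y = 1.

2x + y = 8 and x + 2y = 1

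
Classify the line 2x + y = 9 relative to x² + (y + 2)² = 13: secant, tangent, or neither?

d² = (2·0 + 1·(−2) − (9))²/5 = 121/5; r² = 13.
Since d² > r², the line lies outside the circle.

neither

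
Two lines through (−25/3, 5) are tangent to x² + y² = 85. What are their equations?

Let a tangent through (−25/3, 5) have slope m. Its distance from (0, 0) must equal √85:
[m·(25/3) − (−5)]² = 85(m² + 1)
14m² − 75m + 54 = 0, so m = 9/2 or m = 6/7.
Through (−25/3, 5) these give 9x − 2y = −85 and 6x − 7y = −85.

9x − 2y = −85 and 6x − 7y = −85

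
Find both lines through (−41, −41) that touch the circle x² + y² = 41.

A line y − (−41) = m(x − (−41)) is tangent when its distance from (0, 0) is √41:
(41m − (41))² = 41(m² + 1)
20m² − 41m + 20 = 0, so m = 5/4 or m = 4/5.
With m = 5/4: 5x − 4y = −41. With m = 4/5: 4x − 5y = 41.

5x − 4y = −41 and 4x − 5y = 41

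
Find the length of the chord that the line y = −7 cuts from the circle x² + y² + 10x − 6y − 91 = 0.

10

Express y = −7 and substitute into the circle:
x² + 10x = 0
x = 0 or x = −10, giving (0, −7) and (−10, −7).
|(0, −7) − (−10, −7)| = √((10)² + (0)²) = 10.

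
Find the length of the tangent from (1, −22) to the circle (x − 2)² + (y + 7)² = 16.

The centre is (2, −7) and r = 4. The square of the distance from P to the centre is 1 + 225 = 226.
The tangent meets the radius at right angles, so tangent² = |PO|² − r² = 226 − 16 = 210.

√210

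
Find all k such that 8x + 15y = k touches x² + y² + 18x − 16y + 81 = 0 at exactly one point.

The line touches the circle iff its distance from (−9, 8) is 8:
|8·(−9) + 15·8 − k| / √289 = 8
|k − (48)| = 8·17, so k = 184 or k = −88.

k = −88 or k = 184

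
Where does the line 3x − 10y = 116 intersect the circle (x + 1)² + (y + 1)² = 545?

From the line, y = (−116 + 3x)/10. Substituting:
109x² − 436x − 43164 = 0  ⟹  x² − 4x − 396 = 0
x = 22 or x = −18, giving (22, −5) and (−18, −17).

(−18, −17) and (22, −5)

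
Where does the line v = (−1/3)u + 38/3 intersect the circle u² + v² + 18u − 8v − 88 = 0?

From the line, v = (38 − u)/3. Substituting:
10u² + 110u − 260 = 0  ⟹  u² + 11u − 26 = 0
u = 2 or u = −13, giving (2, 12) and (−13, 17).

(−13, 17) and (2, 12)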